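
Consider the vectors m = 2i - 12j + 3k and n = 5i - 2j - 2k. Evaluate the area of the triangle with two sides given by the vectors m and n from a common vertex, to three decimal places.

i: (-12)·(-2) - 3·(-2) = 24 - (-6) = 30
j: 3·5 - 2·(-2) = 15 - (-4) = 19
k: 2·(-2) - (-12)·5 = -4 - (-60) = 56
m × n = (30, 19, 56)
|m × n| = √(30² + 19² + 56²) = √4397 ≈ 66.3099
area = ½ · 66.3099 ≈ 33.155

33.155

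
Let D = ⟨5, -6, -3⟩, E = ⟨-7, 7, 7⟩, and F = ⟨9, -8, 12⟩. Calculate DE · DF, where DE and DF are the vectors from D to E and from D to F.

DE = E − D = (-12, 13, 10)
DF = F − D = (4, -2, 15)
DE · DF = (-12)·4 + 13·(-2) + 10·15 = -48 - 26 + 150 = 76

76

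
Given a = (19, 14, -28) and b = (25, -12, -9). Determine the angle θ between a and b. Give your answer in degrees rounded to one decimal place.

a · b = 19·25 + 14·(-12) + (-28)·(-9) = 475 - 168 + 252 = 559
|a|² = 361 + 196 + 784 = 1341,  |a| = √1341 ≈ 36.619667
|b|² = 625 + 144 + 81 = 850,  |b| = √850 ≈ 29.154759
cos θ = 559 / (36.619667 · 29.154759) ≈ 0.52359
θ = arccos(0.52359) ≈ 58.4°

58.4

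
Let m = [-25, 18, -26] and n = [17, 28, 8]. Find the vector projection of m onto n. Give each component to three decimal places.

m · n = (-25)·17 + 18·28 + (-26)·8 = -425 + 504 - 208 = -129
|n|² = 289 + 784 + 64 = 1137
proj_n m = (-129/1137) · (17, 28, 8) ≈ (-1.929, -3.177, -0.908)

(-1.929, -3.177, -0.908)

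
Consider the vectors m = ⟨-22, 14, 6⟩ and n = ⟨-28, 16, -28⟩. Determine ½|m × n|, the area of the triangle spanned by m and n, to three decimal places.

i: 14·(-28) - 6·16 = -392 - 96 = -488
j: 6·(-28) - (-22)·(-28) = -168 - 616 = -784
k: (-22)·16 - 14·(-28) = -352 - (-392) = 40
m × n = (-488, -784, 40)
|m × n| = √((-488)² + (-784)² + 40²) = √854400 ≈ 924.3376
area = ½ · 924.3376 ≈ 462.169

462.169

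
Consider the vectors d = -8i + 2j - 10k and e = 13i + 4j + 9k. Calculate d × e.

(58, -58, -58)

i: 2·9 - (-10)·4 = 18 - (-40) = 58
j: (-10)·13 - (-8)·9 = -130 - (-72) = -58
k: (-8)·4 - 2·13 = -32 - 26 = -58
d × e = (58, -58, -58)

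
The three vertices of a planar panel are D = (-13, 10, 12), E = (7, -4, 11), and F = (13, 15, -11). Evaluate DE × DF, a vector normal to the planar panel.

(327, 434, 464)

DE = (20, -14, -1)
DF = (26, 5, -23)
i: (-14)·(-23) - (-1)·5 = 322 - (-5) = 327
j: (-1)·26 - 20·(-23) = -26 - (-460) = 434
k: 20·5 - (-14)·26 = 100 - (-364) = 464
DE × DF = (327, 434, 464)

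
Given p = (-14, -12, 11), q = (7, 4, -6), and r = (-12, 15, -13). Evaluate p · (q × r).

q × r:
i: 4·(-13) - (-6)·15 = -52 - (-90) = 38
j: (-6)·(-12) - 7·(-13) = 72 - (-91) = 163
k: 7·15 - 4·(-12) = 105 - (-48) = 153
q × r = (38, 163, 153)
p · (q × r) = (-14)·38 + (-12)·163 + 11·153 = -532 - 1956 + 1683 = -805

-805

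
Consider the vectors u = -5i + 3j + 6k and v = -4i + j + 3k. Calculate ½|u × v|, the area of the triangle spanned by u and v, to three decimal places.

5.895

i: 3·3 - 6·1 = 9 - 6 = 3
j: 6·(-4) - (-5)·3 = -24 - (-15) = -9
k: (-5)·1 - 3·(-4) = -5 - (-12) = 7
u × v = (3, -9, 7)
|u × v| = √(3² + (-9)² + 7²) = √139 ≈ 11.7898
area = ½ · 11.7898 ≈ 5.895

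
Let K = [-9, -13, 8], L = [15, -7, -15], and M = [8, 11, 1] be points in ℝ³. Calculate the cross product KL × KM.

KL = (24, 6, -23)
KM = (17, 24, -7)
i: 6·(-7) - (-23)·24 = -42 - (-552) = 510
j: (-23)·17 - 24·(-7) = -391 - (-168) = -223
k: 24·24 - 6·17 = 576 - 102 = 474
KL × KM = (510, -223, 474)

(510, -223, 474)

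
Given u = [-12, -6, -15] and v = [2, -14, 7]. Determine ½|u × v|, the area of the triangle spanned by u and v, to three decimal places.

i: (-6)·7 - (-15)·(-14) = -42 - 210 = -252
j: (-15)·2 - (-12)·7 = -30 - (-84) = 54
k: (-12)·(-14) - (-6)·2 = 168 - (-12) = 180
u × v = (-252, 54, 180)
|u × v| = √((-252)² + 54² + 180²) = √98820 ≈ 314.3565
area = ½ · 314.3565 ≈ 157.178

157.178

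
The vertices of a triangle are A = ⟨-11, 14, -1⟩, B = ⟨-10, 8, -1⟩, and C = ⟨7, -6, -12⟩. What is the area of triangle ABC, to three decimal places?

AB = (1, -6, 0),  AC = (18, -20, -11)
i: (-6)·(-11) - 0·(-20) = 66 - 0 = 66
j: 0·18 - 1·(-11) = 0 - (-11) = 11
k: 1·(-20) - (-6)·18 = -20 - (-108) = 88
AB × AC = (66, 11, 88)
|AB × AC| = √12221 ≈ 110.5486
area = ½ · 110.5486 ≈ 55.274

55.274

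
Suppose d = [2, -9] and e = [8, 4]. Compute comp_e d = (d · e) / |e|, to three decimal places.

-2.236

d · e = 2·8 + (-9)·4 = 16 - 36 = -20
|e| = √(64 + 16) = √80 ≈ 8.9443
comp_e d = -20 / √80 ≈ -2.236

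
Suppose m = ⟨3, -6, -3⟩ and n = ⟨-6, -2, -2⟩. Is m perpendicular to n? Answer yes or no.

m · n = 3·(-6) + (-6)·(-2) + (-3)·(-2) = -18 + 12 + 6 = 0
Zero, so the vectors are orthogonal.

yes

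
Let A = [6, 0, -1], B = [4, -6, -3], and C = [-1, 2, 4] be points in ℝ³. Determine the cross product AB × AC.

AB = (-2, -6, -2)
AC = (-7, 2, 5)
i: (-6)·5 - (-2)·2 = -30 - (-4) = -26
j: (-2)·(-7) - (-2)·5 = 14 - (-10) = 24
k: (-2)·2 - (-6)·(-7) = -4 - 42 = -46
AB × AC = (-26, 24, -46)

(-26, 24, -46)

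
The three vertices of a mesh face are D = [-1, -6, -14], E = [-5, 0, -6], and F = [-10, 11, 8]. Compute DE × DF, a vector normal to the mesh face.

(-4, 16, -14)

DE = (-4, 6, 8)
DF = (-9, 17, 22)
i: 6·22 - 8·17 = 132 - 136 = -4
j: 8·(-9) - (-4)·22 = -72 - (-88) = 16
k: (-4)·17 - 6·(-9) = -68 - (-54) = -14
DE × DF = (-4, 16, -14)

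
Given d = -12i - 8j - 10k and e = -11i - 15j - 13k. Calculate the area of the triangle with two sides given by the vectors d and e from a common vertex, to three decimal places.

56.338

i: (-8)·(-13) - (-10)·(-15) = 104 - 150 = -46
j: (-10)·(-11) - (-12)·(-13) = 110 - 156 = -46
k: (-12)·(-15) - (-8)·(-11) = 180 - 88 = 92
d × e = (-46, -46, 92)
|d × e| = √((-46)² + (-46)² + 92²) = √12696 ≈ 112.6765
area = ½ · 112.6765 ≈ 56.338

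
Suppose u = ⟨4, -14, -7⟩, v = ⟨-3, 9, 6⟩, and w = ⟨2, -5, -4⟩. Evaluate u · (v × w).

-3

v × w:
i: 9·(-4) - 6·(-5) = -36 - (-30) = -6
j: 6·2 - (-3)·(-4) = 12 - 12 = 0
k: (-3)·(-5) - 9·2 = 15 - 18 = -3
v × w = (-6, 0, -3)
u · (v × w) = 4·(-6) + (-14)·0 + (-7)·(-3) = -24 + 0 + 21 = -3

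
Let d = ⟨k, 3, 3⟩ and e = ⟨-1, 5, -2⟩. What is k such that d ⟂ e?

9

d · e = k·(-1) + 3·5 + 3·(-2) = 9 - 1k
Set equal to 0: -1k = -9, so k = 9.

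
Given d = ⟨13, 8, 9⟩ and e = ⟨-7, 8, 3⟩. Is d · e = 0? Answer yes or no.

yes

d · e = 13·(-7) + 8·8 + 9·3 = -91 + 64 + 27 = 0
Zero, so the vectors are orthogonal.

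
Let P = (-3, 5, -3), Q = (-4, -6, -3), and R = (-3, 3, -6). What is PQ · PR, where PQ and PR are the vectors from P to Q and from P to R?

PQ = Q − P = (-1, -11, 0)
PR = R − P = (0, -2, -3)
PQ · PR = (-1)·0 + (-11)·(-2) + 0·(-3) = 0 + 22 + 0 = 22

22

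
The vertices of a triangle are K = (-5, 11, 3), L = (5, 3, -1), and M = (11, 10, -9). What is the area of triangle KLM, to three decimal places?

79.881

KL = (10, -8, -4),  KM = (16, -1, -12)
i: (-8)·(-12) - (-4)·(-1) = 96 - 4 = 92
j: (-4)·16 - 10·(-12) = -64 - (-120) = 56
k: 10·(-1) - (-8)·16 = -10 - (-128) = 118
KL × KM = (92, 56, 118)
|KL × KM| = √25524 ≈ 159.7623
area = ½ · 159.7623 ≈ 79.881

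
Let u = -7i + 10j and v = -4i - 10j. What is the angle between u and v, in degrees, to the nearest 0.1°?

u · v = (-7)·(-4) + 10·(-10) = 28 - 100 = -72
|u|² = 49 + 100 = 149,  |u| = √149 ≈ 12.206556
|v|² = 16 + 100 = 116,  |v| = √116 ≈ 10.770330
cos θ = -72 / (12.206556 · 10.770330) ≈ -0.54766
θ = arccos(-0.54766) ≈ 123.2°

123.2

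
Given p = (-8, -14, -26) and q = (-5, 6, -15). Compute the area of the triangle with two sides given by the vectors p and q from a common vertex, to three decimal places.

i: (-14)·(-15) - (-26)·6 = 210 - (-156) = 366
j: (-26)·(-5) - (-8)·(-15) = 130 - 120 = 10
k: (-8)·6 - (-14)·(-5) = -48 - 70 = -118
p × q = (366, 10, -118)
|p × q| = √(366² + 10² + (-118)²) = √147980 ≈ 384.6817
area = ½ · 384.6817 ≈ 192.341

192.341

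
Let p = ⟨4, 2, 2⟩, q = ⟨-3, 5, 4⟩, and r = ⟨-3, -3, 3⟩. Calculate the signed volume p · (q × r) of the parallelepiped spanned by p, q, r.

q × r:
i: 5·3 - 4·(-3) = 15 - (-12) = 27
j: 4·(-3) - (-3)·3 = -12 - (-9) = -3
k: (-3)·(-3) - 5·(-3) = 9 - (-15) = 24
q × r = (27, -3, 24)
p · (q × r) = 4·27 + 2·(-3) + 2·24 = 108 - 6 + 48 = 150

150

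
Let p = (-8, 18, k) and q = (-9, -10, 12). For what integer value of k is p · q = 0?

p · q = (-8)·(-9) + 18·(-10) + k·12 = -108 + 12k
Set equal to 0: 12k = 108, so k = 9.

9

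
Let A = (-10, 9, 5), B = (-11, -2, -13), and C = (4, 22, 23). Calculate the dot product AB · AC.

-481

AB = B − A = (-1, -11, -18)
AC = C − A = (14, 13, 18)
AB · AC = (-1)·14 + (-11)·13 + (-18)·18 = -14 - 143 - 324 = -481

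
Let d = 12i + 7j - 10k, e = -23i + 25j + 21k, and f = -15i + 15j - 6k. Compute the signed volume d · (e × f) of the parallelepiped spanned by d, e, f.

e × f:
i: 25·(-6) - 21·15 = -150 - 315 = -465
j: 21·(-15) - (-23)·(-6) = -315 - 138 = -453
k: (-23)·15 - 25·(-15) = -345 - (-375) = 30
e × f = (-465, -453, 30)
d · (e × f) = 12·(-465) + 7·(-453) + (-10)·30 = -5580 - 3171 - 300 = -9051

-9051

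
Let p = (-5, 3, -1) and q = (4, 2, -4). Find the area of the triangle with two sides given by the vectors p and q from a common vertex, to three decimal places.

i: 3·(-4) - (-1)·2 = -12 - (-2) = -10
j: (-1)·4 - (-5)·(-4) = -4 - 20 = -24
k: (-5)·2 - 3·4 = -10 - 12 = -22
p × q = (-10, -24, -22)
|p × q| = √((-10)² + (-24)² + (-22)²) = √1160 ≈ 34.0588
area = ½ · 34.0588 ≈ 17.029

17.029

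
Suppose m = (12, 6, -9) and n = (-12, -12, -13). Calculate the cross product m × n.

i: 6·(-13) - (-9)·(-12) = -78 - 108 = -186
j: (-9)·(-12) - 12·(-13) = 108 - (-156) = 264
k: 12·(-12) - 6·(-12) = -144 - (-72) = -72
m × n = (-186, 264, -72)

(-186, 264, -72)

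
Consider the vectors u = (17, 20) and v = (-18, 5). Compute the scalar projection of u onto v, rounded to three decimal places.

-11.027

u · v = 17·(-18) + 20·5 = -306 + 100 = -206
|v| = √(324 + 25) = √349 ≈ 18.6815
comp_v u = -206 / √349 ≈ -11.027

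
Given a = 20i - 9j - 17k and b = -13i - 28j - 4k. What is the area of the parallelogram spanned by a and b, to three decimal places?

861.702

i: (-9)·(-4) - (-17)·(-28) = 36 - 476 = -440
j: (-17)·(-13) - 20·(-4) = 221 - (-80) = 301
k: 20·(-28) - (-9)·(-13) = -560 - 117 = -677
a × b = (-440, 301, -677)
|a × b| = √((-440)² + 301² + (-677)²) = √742530 ≈ 861.7018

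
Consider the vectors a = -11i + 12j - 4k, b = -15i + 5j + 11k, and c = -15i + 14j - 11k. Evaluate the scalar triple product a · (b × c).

-1121

b × c:
i: 5·(-11) - 11·14 = -55 - 154 = -209
j: 11·(-15) - (-15)·(-11) = -165 - 165 = -330
k: (-15)·14 - 5·(-15) = -210 - (-75) = -135
b × c = (-209, -330, -135)
a · (b × c) = (-11)·(-209) + 12·(-330) + (-4)·(-135) = 2299 - 3960 + 540 = -1121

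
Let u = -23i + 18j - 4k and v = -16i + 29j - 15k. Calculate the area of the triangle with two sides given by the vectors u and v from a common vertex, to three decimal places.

i: 18·(-15) - (-4)·29 = -270 - (-116) = -154
j: (-4)·(-16) - (-23)·(-15) = 64 - 345 = -281
k: (-23)·29 - 18·(-16) = -667 - (-288) = -379
u × v = (-154, -281, -379)
|u × v| = √((-154)² + (-281)² + (-379)²) = √246318 ≈ 496.3043
area = ½ · 496.3043 ≈ 248.152

248.152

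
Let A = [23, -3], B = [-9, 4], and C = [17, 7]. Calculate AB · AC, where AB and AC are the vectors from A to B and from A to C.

AB = B − A = (-32, 7)
AC = C − A = (-6, 10)
AB · AC = (-32)·(-6) + 7·10 = 192 + 70 = 262

262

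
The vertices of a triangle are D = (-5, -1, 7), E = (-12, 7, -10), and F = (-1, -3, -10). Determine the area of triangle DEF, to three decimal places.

DE = (-7, 8, -17),  DF = (4, -2, -17)
i: 8·(-17) - (-17)·(-2) = -136 - 34 = -170
j: (-17)·4 - (-7)·(-17) = -68 - 119 = -187
k: (-7)·(-2) - 8·4 = 14 - 32 = -18
DE × DF = (-170, -187, -18)
|DE × DF| = √64193 ≈ 253.3634
area = ½ · 253.3634 ≈ 126.682

126.682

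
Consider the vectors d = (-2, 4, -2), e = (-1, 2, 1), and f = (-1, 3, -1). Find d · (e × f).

4

e × f:
i: 2·(-1) - 1·3 = -2 - 3 = -5
j: 1·(-1) - (-1)·(-1) = -1 - 1 = -2
k: (-1)·3 - 2·(-1) = -3 - (-2) = -1
e × f = (-5, -2, -1)
d · (e × f) = (-2)·(-5) + 4·(-2) + (-2)·(-1) = 10 - 8 + 2 = 4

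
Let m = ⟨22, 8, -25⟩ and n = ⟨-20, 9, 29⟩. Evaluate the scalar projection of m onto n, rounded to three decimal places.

m · n = 22·(-20) + 8·9 + (-25)·29 = -440 + 72 - 725 = -1093
|n| = √(400 + 81 + 841) = √1322 ≈ 36.3593
comp_n m = -1093 / √1322 ≈ -30.061

-30.061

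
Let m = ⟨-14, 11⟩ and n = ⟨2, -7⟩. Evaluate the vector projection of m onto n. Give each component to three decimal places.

m · n = (-14)·2 + 11·(-7) = -28 - 77 = -105
|n|² = 4 + 49 = 53
proj_n m = (-105/53) · (2, -7) ≈ (-3.962, 13.868)

(-3.962, 13.868)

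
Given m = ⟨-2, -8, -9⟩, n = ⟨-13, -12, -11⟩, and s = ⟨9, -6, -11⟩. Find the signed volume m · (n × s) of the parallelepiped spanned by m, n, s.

130

n × s:
i: (-12)·(-11) - (-11)·(-6) = 132 - 66 = 66
j: (-11)·9 - (-13)·(-11) = -99 - 143 = -242
k: (-13)·(-6) - (-12)·9 = 78 - (-108) = 186
n × s = (66, -242, 186)
m · (n × s) = (-2)·66 + (-8)·(-242) + (-9)·186 = -132 + 1936 - 1674 = 130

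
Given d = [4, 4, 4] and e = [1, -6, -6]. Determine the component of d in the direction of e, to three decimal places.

d · e = 4·1 + 4·(-6) + 4·(-6) = 4 - 24 - 24 = -44
|e| = √(1 + 36 + 36) = √73 ≈ 8.5440
comp_e d = -44 / √73 ≈ -5.150

-5.150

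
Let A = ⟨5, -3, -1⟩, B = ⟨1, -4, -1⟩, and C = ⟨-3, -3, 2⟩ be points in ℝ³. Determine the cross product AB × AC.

(-3, 12, -8)

AB = (-4, -1, 0)
AC = (-8, 0, 3)
i: (-1)·3 - 0·0 = -3 - 0 = -3
j: 0·(-8) - (-4)·3 = 0 - (-12) = 12
k: (-4)·0 - (-1)·(-8) = 0 - 8 = -8
AB × AC = (-3, 12, -8)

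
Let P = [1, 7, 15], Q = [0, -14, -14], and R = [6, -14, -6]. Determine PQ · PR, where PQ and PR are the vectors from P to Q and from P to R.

1045

PQ = Q − P = (-1, -21, -29)
PR = R − P = (5, -21, -21)
PQ · PR = (-1)·5 + (-21)·(-21) + (-29)·(-21) = -5 + 441 + 609 = 1045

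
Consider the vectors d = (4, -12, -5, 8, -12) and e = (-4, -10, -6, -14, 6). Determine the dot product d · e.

d · e = 4·(-4) + (-12)·(-10) + (-5)·(-6) + 8·(-14) + (-12)·6 = -16 + 120 + 30 - 112 - 72 = -50

-50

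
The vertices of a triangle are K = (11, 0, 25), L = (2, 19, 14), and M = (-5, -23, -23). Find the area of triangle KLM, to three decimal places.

648.822

KL = (-9, 19, -11),  KM = (-16, -23, -48)
i: 19·(-48) - (-11)·(-23) = -912 - 253 = -1165
j: (-11)·(-16) - (-9)·(-48) = 176 - 432 = -256
k: (-9)·(-23) - 19·(-16) = 207 - (-304) = 511
KL × KM = (-1165, -256, 511)
|KL × KM| = √1683882 ≈ 1297.6448
area = ½ · 1297.6448 ≈ 648.822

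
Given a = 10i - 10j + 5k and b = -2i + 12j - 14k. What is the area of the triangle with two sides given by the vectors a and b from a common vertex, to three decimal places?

i: (-10)·(-14) - 5·12 = 140 - 60 = 80
j: 5·(-2) - 10·(-14) = -10 - (-140) = 130
k: 10·12 - (-10)·(-2) = 120 - 20 = 100
a × b = (80, 130, 100)
|a × b| = √(80² + 130² + 100²) = √33300 ≈ 182.4829
area = ½ · 182.4829 ≈ 91.241

91.241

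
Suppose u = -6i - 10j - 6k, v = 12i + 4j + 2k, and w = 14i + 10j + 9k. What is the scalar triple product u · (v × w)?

v × w:
i: 4·9 - 2·10 = 36 - 20 = 16
j: 2·14 - 12·9 = 28 - 108 = -80
k: 12·10 - 4·14 = 120 - 56 = 64
v × w = (16, -80, 64)
u · (v × w) = (-6)·16 + (-10)·(-80) + (-6)·64 = -96 + 800 - 384 = 320

320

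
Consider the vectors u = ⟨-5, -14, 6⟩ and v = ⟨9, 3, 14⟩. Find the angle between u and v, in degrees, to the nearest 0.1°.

u · v = (-5)·9 + (-14)·3 + 6·14 = -45 - 42 + 84 = -3
|u|² = 25 + 196 + 36 = 257,  |u| = √257 ≈ 16.031220
|v|² = 81 + 9 + 196 = 286,  |v| = √286 ≈ 16.911535
cos θ = -3 / (16.031220 · 16.911535) ≈ -0.01107
θ = arccos(-0.01107) ≈ 90.6°

90.6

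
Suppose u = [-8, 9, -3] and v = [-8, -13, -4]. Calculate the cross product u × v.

(-75, -8, 176)

i: 9·(-4) - (-3)·(-13) = -36 - 39 = -75
j: (-3)·(-8) - (-8)·(-4) = 24 - 32 = -8
k: (-8)·(-13) - 9·(-8) = 104 - (-72) = 176
u × v = (-75, -8, 176)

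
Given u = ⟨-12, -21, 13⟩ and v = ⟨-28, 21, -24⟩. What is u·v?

-417

u · v = (-12)·(-28) + (-21)·21 + 13·(-24) = 336 - 441 - 312 = -417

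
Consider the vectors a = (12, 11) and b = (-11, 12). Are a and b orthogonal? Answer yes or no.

yes

a · b = 12·(-11) + 11·12 = -132 + 132 = 0
Zero, so the vectors are orthogonal.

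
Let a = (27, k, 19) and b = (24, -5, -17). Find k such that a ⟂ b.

a · b = 27·24 + k·(-5) + 19·(-17) = 325 - 5k
Set equal to 0: -5k = -325, so k = 65.

65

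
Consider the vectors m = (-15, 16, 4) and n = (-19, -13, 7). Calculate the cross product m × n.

i: 16·7 - 4·(-13) = 112 - (-52) = 164
j: 4·(-19) - (-15)·7 = -76 - (-105) = 29
k: (-15)·(-13) - 16·(-19) = 195 - (-304) = 499
m × n = (164, 29, 499)

(164, 29, 499)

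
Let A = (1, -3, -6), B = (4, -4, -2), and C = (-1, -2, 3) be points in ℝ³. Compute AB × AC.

(-13, -35, 1)

AB = (3, -1, 4)
AC = (-2, 1, 9)
i: (-1)·9 - 4·1 = -9 - 4 = -13
j: 4·(-2) - 3·9 = -8 - 27 = -35
k: 3·1 - (-1)·(-2) = 3 - 2 = 1
AB × AC = (-13, -35, 1)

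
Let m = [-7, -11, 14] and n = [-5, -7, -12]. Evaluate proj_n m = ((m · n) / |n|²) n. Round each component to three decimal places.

m · n = (-7)·(-5) + (-11)·(-7) + 14·(-12) = 35 + 77 - 168 = -56
|n|² = 25 + 49 + 144 = 218
proj_n m = (-56/218) · (-5, -7, -12) ≈ (1.284, 1.798, 3.083)

(1.284, 1.798, 3.083)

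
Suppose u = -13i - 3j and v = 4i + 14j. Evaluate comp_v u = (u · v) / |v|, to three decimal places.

-6.456

u · v = (-13)·4 + (-3)·14 = -52 - 42 = -94
|v| = √(16 + 196) = √212 ≈ 14.5602
comp_v u = -94 / √212 ≈ -6.456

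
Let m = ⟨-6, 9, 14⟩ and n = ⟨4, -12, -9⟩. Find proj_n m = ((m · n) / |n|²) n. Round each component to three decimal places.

m · n = (-6)·4 + 9·(-12) + 14·(-9) = -24 - 108 - 126 = -258
|n|² = 16 + 144 + 81 = 241
proj_n m = (-258/241) · (4, -12, -9) ≈ (-4.282, 12.846, 9.635)

(-4.282, 12.846, 9.635)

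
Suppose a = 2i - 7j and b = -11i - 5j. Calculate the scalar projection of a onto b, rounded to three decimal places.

1.076

a · b = 2·(-11) + (-7)·(-5) = -22 + 35 = 13
|b| = √(121 + 25) = √146 ≈ 12.0830
comp_b a = 13 / √146 ≈ 1.076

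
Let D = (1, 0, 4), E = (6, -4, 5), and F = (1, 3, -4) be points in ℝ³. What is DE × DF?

DE = (5, -4, 1)
DF = (0, 3, -8)
i: (-4)·(-8) - 1·3 = 32 - 3 = 29
j: 1·0 - 5·(-8) = 0 - (-40) = 40
k: 5·3 - (-4)·0 = 15 - 0 = 15
DE × DF = (29, 40, 15)

(29, 40, 15)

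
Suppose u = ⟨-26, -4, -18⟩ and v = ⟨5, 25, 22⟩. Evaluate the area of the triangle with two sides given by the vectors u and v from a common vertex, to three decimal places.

435.967

i: (-4)·22 - (-18)·25 = -88 - (-450) = 362
j: (-18)·5 - (-26)·22 = -90 - (-572) = 482
k: (-26)·25 - (-4)·5 = -650 - (-20) = -630
u × v = (362, 482, -630)
|u × v| = √(362² + 482² + (-630)²) = √760268 ≈ 871.9335
area = ½ · 871.9335 ≈ 435.967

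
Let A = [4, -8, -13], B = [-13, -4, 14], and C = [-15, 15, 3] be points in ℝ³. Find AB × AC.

AB = (-17, 4, 27)
AC = (-19, 23, 16)
i: 4·16 - 27·23 = 64 - 621 = -557
j: 27·(-19) - (-17)·16 = -513 - (-272) = -241
k: (-17)·23 - 4·(-19) = -391 - (-76) = -315
AB × AC = (-557, -241, -315)

(-557, -241, -315)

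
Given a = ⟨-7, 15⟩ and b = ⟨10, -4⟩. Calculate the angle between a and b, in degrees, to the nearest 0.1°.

136.8

a · b = (-7)·10 + 15·(-4) = -70 - 60 = -130
|a|² = 49 + 225 = 274,  |a| = √274 ≈ 16.552945
|b|² = 100 + 16 = 116,  |b| = √116 ≈ 10.770330
cos θ = -130 / (16.552945 · 10.770330) ≈ -0.72919
θ = arccos(-0.72919) ≈ 136.8°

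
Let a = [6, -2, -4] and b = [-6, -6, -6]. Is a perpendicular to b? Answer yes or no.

yes

a · b = 6·(-6) + (-2)·(-6) + (-4)·(-6) = -36 + 12 + 24 = 0
Zero, so the vectors are orthogonal.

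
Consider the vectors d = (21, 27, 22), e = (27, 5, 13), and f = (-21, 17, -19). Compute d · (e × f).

e × f:
i: 5·(-19) - 13·17 = -95 - 221 = -316
j: 13·(-21) - 27·(-19) = -273 - (-513) = 240
k: 27·17 - 5·(-21) = 459 - (-105) = 564
e × f = (-316, 240, 564)
d · (e × f) = 21·(-316) + 27·240 + 22·564 = -6636 + 6480 + 12408 = 12252

12252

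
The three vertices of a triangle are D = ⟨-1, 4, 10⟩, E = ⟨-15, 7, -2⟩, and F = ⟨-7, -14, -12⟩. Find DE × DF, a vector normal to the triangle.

DE = (-14, 3, -12)
DF = (-6, -18, -22)
i: 3·(-22) - (-12)·(-18) = -66 - 216 = -282
j: (-12)·(-6) - (-14)·(-22) = 72 - 308 = -236
k: (-14)·(-18) - 3·(-6) = 252 - (-18) = 270
DE × DF = (-282, -236, 270)

(-282, -236, 270)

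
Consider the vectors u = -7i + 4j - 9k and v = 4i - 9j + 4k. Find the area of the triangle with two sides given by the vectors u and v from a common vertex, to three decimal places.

i: 4·4 - (-9)·(-9) = 16 - 81 = -65
j: (-9)·4 - (-7)·4 = -36 - (-28) = -8
k: (-7)·(-9) - 4·4 = 63 - 16 = 47
u × v = (-65, -8, 47)
|u × v| = √((-65)² + (-8)² + 47²) = √6498 ≈ 80.6102
area = ½ · 80.6102 ≈ 40.305

40.305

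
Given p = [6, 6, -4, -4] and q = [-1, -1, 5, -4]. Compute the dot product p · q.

-16

p · q = 6·(-1) + 6·(-1) + (-4)·5 + (-4)·(-4) = -6 - 6 - 20 + 16 = -16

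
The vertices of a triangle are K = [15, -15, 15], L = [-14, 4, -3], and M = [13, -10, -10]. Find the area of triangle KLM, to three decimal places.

KL = (-29, 19, -18),  KM = (-2, 5, -25)
i: 19·(-25) - (-18)·5 = -475 - (-90) = -385
j: (-18)·(-2) - (-29)·(-25) = 36 - 725 = -689
k: (-29)·5 - 19·(-2) = -145 - (-38) = -107
KL × KM = (-385, -689, -107)
|KL × KM| = √634395 ≈ 796.4892
area = ½ · 796.4892 ≈ 398.245

398.245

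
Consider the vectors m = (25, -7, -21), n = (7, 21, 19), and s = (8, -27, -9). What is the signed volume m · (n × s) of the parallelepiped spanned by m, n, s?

14092

n × s:
i: 21·(-9) - 19·(-27) = -189 - (-513) = 324
j: 19·8 - 7·(-9) = 152 - (-63) = 215
k: 7·(-27) - 21·8 = -189 - 168 = -357
n × s = (324, 215, -357)
m · (n × s) = 25·324 + (-7)·215 + (-21)·(-357) = 8100 - 1505 + 7497 = 14092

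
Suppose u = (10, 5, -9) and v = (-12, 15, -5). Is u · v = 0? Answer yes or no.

yes

u · v = 10·(-12) + 5·15 + (-9)·(-5) = -120 + 75 + 45 = 0
Zero, so the vectors are orthogonal.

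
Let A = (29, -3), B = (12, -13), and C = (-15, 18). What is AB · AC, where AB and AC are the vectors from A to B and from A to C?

538

AB = B − A = (-17, -10)
AC = C − A = (-44, 21)
AB · AC = (-17)·(-44) + (-10)·21 = 748 - 210 = 538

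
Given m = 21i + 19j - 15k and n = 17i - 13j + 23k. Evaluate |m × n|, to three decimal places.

i: 19·23 - (-15)·(-13) = 437 - 195 = 242
j: (-15)·17 - 21·23 = -255 - 483 = -738
k: 21·(-13) - 19·17 = -273 - 323 = -596
m × n = (242, -738, -596)
|m × n| = √(242² + (-738)² + (-596)²) = √958424 ≈ 978.9913

978.991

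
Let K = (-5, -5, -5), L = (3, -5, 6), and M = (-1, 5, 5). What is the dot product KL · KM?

KL = L − K = (8, 0, 11)
KM = M − K = (4, 10, 10)
KL · KM = 8·4 + 0·10 + 11·10 = 32 + 0 + 110 = 142

142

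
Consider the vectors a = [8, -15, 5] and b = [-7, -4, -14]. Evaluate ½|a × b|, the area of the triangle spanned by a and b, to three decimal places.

139.282

i: (-15)·(-14) - 5·(-4) = 210 - (-20) = 230
j: 5·(-7) - 8·(-14) = -35 - (-112) = 77
k: 8·(-4) - (-15)·(-7) = -32 - 105 = -137
a × b = (230, 77, -137)
|a × b| = √(230² + 77² + (-137)²) = √77598 ≈ 278.5642
area = ½ · 278.5642 ≈ 139.282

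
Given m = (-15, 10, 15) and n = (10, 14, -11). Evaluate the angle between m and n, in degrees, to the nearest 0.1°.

m · n = (-15)·10 + 10·14 + 15·(-11) = -150 + 140 - 165 = -175
|m|² = 225 + 100 + 225 = 550,  |m| = √550 ≈ 23.452079
|n|² = 100 + 196 + 121 = 417,  |n| = √417 ≈ 20.420578
cos θ = -175 / (23.452079 · 20.420578) ≈ -0.36542
θ = arccos(-0.36542) ≈ 111.4°

111.4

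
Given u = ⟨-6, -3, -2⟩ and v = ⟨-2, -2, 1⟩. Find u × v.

i: (-3)·1 - (-2)·(-2) = -3 - 4 = -7
j: (-2)·(-2) - (-6)·1 = 4 - (-6) = 10
k: (-6)·(-2) - (-3)·(-2) = 12 - 6 = 6
u × v = (-7, 10, 6)

(-7, 10, 6)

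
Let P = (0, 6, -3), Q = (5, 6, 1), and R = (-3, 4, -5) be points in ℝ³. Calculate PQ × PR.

PQ = (5, 0, 4)
PR = (-3, -2, -2)
i: 0·(-2) - 4·(-2) = 0 - (-8) = 8
j: 4·(-3) - 5·(-2) = -12 - (-10) = -2
k: 5·(-2) - 0·(-3) = -10 - 0 = -10
PQ × PR = (8, -2, -10)

(8, -2, -10)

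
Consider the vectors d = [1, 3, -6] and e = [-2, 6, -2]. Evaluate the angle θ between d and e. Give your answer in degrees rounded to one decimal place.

51.5

d · e = 1·(-2) + 3·6 + (-6)·(-2) = -2 + 18 + 12 = 28
|d|² = 1 + 9 + 36 = 46,  |d| = √46 ≈ 6.782330
|e|² = 4 + 36 + 4 = 44,  |e| = √44 ≈ 6.633250
cos θ = 28 / (6.782330 · 6.633250) ≈ 0.62238
θ = arccos(0.62238) ≈ 51.5°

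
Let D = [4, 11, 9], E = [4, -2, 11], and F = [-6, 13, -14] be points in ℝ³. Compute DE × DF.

DE = (0, -13, 2)
DF = (-10, 2, -23)
i: (-13)·(-23) - 2·2 = 299 - 4 = 295
j: 2·(-10) - 0·(-23) = -20 - 0 = -20
k: 0·2 - (-13)·(-10) = 0 - 130 = -130
DE × DF = (295, -20, -130)

(295, -20, -130)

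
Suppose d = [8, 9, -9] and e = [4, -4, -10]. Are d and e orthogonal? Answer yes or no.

no

d · e = 8·4 + 9·(-4) + (-9)·(-10) = 32 - 36 + 90 = 86
Nonzero, so the vectors are not orthogonal.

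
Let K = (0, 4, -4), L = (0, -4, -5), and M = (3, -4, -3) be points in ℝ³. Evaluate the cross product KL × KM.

KL = (0, -8, -1)
KM = (3, -8, 1)
i: (-8)·1 - (-1)·(-8) = -8 - 8 = -16
j: (-1)·3 - 0·1 = -3 - 0 = -3
k: 0·(-8) - (-8)·3 = 0 - (-24) = 24
KL × KM = (-16, -3, 24)

(-16, -3, 24)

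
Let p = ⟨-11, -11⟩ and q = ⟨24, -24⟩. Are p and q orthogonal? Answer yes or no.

yes

p · q = (-11)·24 + (-11)·(-24) = -264 + 264 = 0
Zero, so the vectors are orthogonal.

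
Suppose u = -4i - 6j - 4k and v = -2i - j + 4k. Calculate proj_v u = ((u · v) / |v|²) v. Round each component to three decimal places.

(0.190, 0.095, -0.381)

u · v = (-4)·(-2) + (-6)·(-1) + (-4)·4 = 8 + 6 - 16 = -2
|v|² = 4 + 1 + 16 = 21
proj_v u = (-2/21) · (-2, -1, 4) ≈ (0.190, 0.095, -0.381)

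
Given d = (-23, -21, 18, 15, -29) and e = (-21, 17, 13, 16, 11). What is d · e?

d · e = (-23)·(-21) + (-21)·17 + 18·13 + 15·16 + (-29)·11 = 483 - 357 + 234 + 240 - 319 = 281

281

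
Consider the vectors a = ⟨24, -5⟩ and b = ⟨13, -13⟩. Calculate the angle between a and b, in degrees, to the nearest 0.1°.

33.2

a · b = 24·13 + (-5)·(-13) = 312 + 65 = 377
|a|² = 576 + 25 = 601,  |a| = √601 ≈ 24.515301
|b|² = 169 + 169 = 338,  |b| = √338 ≈ 18.384776
cos θ = 377 / (24.515301 · 18.384776) ≈ 0.83646
θ = arccos(0.83646) ≈ 33.2°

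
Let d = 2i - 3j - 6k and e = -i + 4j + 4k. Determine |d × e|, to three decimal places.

i: (-3)·4 - (-6)·4 = -12 - (-24) = 12
j: (-6)·(-1) - 2·4 = 6 - 8 = -2
k: 2·4 - (-3)·(-1) = 8 - 3 = 5
d × e = (12, -2, 5)
|d × e| = √(12² + (-2)² + 5²) = √173 ≈ 13.1529

13.153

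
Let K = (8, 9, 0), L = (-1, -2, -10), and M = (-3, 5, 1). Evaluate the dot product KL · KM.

133

KL = L − K = (-9, -11, -10)
KM = M − K = (-11, -4, 1)
KL · KM = (-9)·(-11) + (-11)·(-4) + (-10)·1 = 99 + 44 - 10 = 133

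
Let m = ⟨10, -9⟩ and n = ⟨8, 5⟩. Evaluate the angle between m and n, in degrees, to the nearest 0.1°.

m · n = 10·8 + (-9)·5 = 80 - 45 = 35
|m|² = 100 + 81 = 181,  |m| = √181 ≈ 13.453624
|n|² = 64 + 25 = 89,  |n| = √89 ≈ 9.433981
cos θ = 35 / (13.453624 · 9.433981) ≈ 0.27576
θ = arccos(0.27576) ≈ 74.0°

74.0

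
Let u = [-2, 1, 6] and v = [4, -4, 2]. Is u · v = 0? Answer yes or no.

yes

u · v = (-2)·4 + 1·(-4) + 6·2 = -8 - 4 + 12 = 0
Zero, so the vectors are orthogonal.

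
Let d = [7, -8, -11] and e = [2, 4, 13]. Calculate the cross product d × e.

(-60, -113, 44)

i: (-8)·13 - (-11)·4 = -104 - (-44) = -60
j: (-11)·2 - 7·13 = -22 - 91 = -113
k: 7·4 - (-8)·2 = 28 - (-16) = 44
d × e = (-60, -113, 44)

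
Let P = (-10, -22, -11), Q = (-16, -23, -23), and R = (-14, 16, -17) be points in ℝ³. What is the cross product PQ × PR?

PQ = (-6, -1, -12)
PR = (-4, 38, -6)
i: (-1)·(-6) - (-12)·38 = 6 - (-456) = 462
j: (-12)·(-4) - (-6)·(-6) = 48 - 36 = 12
k: (-6)·38 - (-1)·(-4) = -228 - 4 = -232
PQ × PR = (462, 12, -232)

(462, 12, -232)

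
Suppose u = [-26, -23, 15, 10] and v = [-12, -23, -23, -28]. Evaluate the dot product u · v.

216

u · v = (-26)·(-12) + (-23)·(-23) + 15·(-23) + 10·(-28) = 312 + 529 - 345 - 280 = 216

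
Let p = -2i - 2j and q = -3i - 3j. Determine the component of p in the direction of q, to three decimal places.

2.828

p · q = (-2)·(-3) + (-2)·(-3) = 6 + 6 = 12
|q| = √(9 + 9) = √18 ≈ 4.2426
comp_q p = 12 / √18 ≈ 2.828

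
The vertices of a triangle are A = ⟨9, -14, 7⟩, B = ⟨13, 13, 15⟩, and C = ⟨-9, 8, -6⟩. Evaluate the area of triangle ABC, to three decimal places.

392.323

AB = (4, 27, 8),  AC = (-18, 22, -13)
i: 27·(-13) - 8·22 = -351 - 176 = -527
j: 8·(-18) - 4·(-13) = -144 - (-52) = -92
k: 4·22 - 27·(-18) = 88 - (-486) = 574
AB × AC = (-527, -92, 574)
|AB × AC| = √615669 ≈ 784.6458
area = ½ · 784.6458 ≈ 392.323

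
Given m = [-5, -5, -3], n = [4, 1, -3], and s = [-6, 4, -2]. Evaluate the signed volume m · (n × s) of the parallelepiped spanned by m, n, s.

-246

n × s:
i: 1·(-2) - (-3)·4 = -2 - (-12) = 10
j: (-3)·(-6) - 4·(-2) = 18 - (-8) = 26
k: 4·4 - 1·(-6) = 16 - (-6) = 22
n × s = (10, 26, 22)
m · (n × s) = (-5)·10 + (-5)·26 + (-3)·22 = -50 - 130 - 66 = -246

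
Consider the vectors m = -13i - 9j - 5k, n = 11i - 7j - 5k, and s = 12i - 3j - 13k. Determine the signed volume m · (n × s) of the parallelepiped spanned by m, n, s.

-1990

n × s:
i: (-7)·(-13) - (-5)·(-3) = 91 - 15 = 76
j: (-5)·12 - 11·(-13) = -60 - (-143) = 83
k: 11·(-3) - (-7)·12 = -33 - (-84) = 51
n × s = (76, 83, 51)
m · (n × s) = (-13)·76 + (-9)·83 + (-5)·51 = -988 - 747 - 255 = -1990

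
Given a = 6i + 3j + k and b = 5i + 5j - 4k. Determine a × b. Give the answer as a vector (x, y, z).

i: 3·(-4) - 1·5 = -12 - 5 = -17
j: 1·5 - 6·(-4) = 5 - (-24) = 29
k: 6·5 - 3·5 = 30 - 15 = 15
a × b = (-17, 29, 15)

(-17, 29, 15)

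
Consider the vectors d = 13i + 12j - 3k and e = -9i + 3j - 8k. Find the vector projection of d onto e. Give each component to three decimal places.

(3.331, -1.110, 2.961)

d · e = 13·(-9) + 12·3 + (-3)·(-8) = -117 + 36 + 24 = -57
|e|² = 81 + 9 + 64 = 154
proj_e d = (-57/154) · (-9, 3, -8) ≈ (3.331, -1.110, 2.961)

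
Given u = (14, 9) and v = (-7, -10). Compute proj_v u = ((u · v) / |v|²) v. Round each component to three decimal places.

u · v = 14·(-7) + 9·(-10) = -98 - 90 = -188
|v|² = 49 + 100 = 149
proj_v u = (-188/149) · (-7, -10) ≈ (8.832, 12.617)

(8.832, 12.617)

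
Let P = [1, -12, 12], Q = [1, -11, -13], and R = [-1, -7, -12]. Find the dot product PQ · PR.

605

PQ = Q − P = (0, 1, -25)
PR = R − P = (-2, 5, -24)
PQ · PR = 0·(-2) + 1·5 + (-25)·(-24) = 0 + 5 + 600 = 605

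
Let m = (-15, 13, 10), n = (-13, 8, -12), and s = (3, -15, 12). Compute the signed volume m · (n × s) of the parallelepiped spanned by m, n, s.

4530

n × s:
i: 8·12 - (-12)·(-15) = 96 - 180 = -84
j: (-12)·3 - (-13)·12 = -36 - (-156) = 120
k: (-13)·(-15) - 8·3 = 195 - 24 = 171
n × s = (-84, 120, 171)
m · (n × s) = (-15)·(-84) + 13·120 + 10·171 = 1260 + 1560 + 1710 = 4530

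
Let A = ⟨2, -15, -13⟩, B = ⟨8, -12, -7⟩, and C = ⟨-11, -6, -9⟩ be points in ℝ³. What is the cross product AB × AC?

AB = (6, 3, 6)
AC = (-13, 9, 4)
i: 3·4 - 6·9 = 12 - 54 = -42
j: 6·(-13) - 6·4 = -78 - 24 = -102
k: 6·9 - 3·(-13) = 54 - (-39) = 93
AB × AC = (-42, -102, 93)

(-42, -102, 93)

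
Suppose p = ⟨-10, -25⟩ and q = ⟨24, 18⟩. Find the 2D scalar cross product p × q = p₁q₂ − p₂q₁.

420

(-10)·18 - (-25)·24 = -180 - (-600) = 420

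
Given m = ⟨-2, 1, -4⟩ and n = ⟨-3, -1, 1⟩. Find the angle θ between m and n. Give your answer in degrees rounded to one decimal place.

m · n = (-2)·(-3) + 1·(-1) + (-4)·1 = 6 - 1 - 4 = 1
|m|² = 4 + 1 + 16 = 21,  |m| = √21 ≈ 4.582576
|n|² = 9 + 1 + 1 = 11,  |n| = √11 ≈ 3.316625
cos θ = 1 / (4.582576 · 3.316625) ≈ 0.06580
θ = arccos(0.06580) ≈ 86.2°

86.2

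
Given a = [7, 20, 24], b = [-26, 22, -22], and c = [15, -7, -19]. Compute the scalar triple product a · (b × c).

b × c:
i: 22·(-19) - (-22)·(-7) = -418 - 154 = -572
j: (-22)·15 - (-26)·(-19) = -330 - 494 = -824
k: (-26)·(-7) - 22·15 = 182 - 330 = -148
b × c = (-572, -824, -148)
a · (b × c) = 7·(-572) + 20·(-824) + 24·(-148) = -4004 - 16480 - 3552 = -24036

-24036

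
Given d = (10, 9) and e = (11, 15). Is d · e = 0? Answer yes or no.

no

d · e = 10·11 + 9·15 = 110 + 135 = 245
Nonzero, so the vectors are not orthogonal.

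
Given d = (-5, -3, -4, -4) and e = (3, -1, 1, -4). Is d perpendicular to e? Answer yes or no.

d · e = (-5)·3 + (-3)·(-1) + (-4)·1 + (-4)·(-4) = -15 + 3 - 4 + 16 = 0
Zero, so the vectors are orthogonal.

yes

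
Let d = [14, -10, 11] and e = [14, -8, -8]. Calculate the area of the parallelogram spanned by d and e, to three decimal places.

i: (-10)·(-8) - 11·(-8) = 80 - (-88) = 168
j: 11·14 - 14·(-8) = 154 - (-112) = 266
k: 14·(-8) - (-10)·14 = -112 - (-140) = 28
d × e = (168, 266, 28)
|d × e| = √(168² + 266² + 28²) = √99764 ≈ 315.8544

315.854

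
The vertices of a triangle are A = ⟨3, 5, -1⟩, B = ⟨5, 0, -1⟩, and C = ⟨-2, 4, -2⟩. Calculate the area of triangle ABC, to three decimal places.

AB = (2, -5, 0),  AC = (-5, -1, -1)
i: (-5)·(-1) - 0·(-1) = 5 - 0 = 5
j: 0·(-5) - 2·(-1) = 0 - (-2) = 2
k: 2·(-1) - (-5)·(-5) = -2 - 25 = -27
AB × AC = (5, 2, -27)
|AB × AC| = √758 ≈ 27.5318
area = ½ · 27.5318 ≈ 13.766

13.766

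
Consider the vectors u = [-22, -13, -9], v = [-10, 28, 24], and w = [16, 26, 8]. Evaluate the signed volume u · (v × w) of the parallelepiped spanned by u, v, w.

9140

v × w:
i: 28·8 - 24·26 = 224 - 624 = -400
j: 24·16 - (-10)·8 = 384 - (-80) = 464
k: (-10)·26 - 28·16 = -260 - 448 = -708
v × w = (-400, 464, -708)
u · (v × w) = (-22)·(-400) + (-13)·464 + (-9)·(-708) = 8800 - 6032 + 6372 = 9140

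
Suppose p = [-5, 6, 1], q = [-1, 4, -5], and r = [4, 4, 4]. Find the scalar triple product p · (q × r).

q × r:
i: 4·4 - (-5)·4 = 16 - (-20) = 36
j: (-5)·4 - (-1)·4 = -20 - (-4) = -16
k: (-1)·4 - 4·4 = -4 - 16 = -20
q × r = (36, -16, -20)
p · (q × r) = (-5)·36 + 6·(-16) + 1·(-20) = -180 - 96 - 20 = -296

-296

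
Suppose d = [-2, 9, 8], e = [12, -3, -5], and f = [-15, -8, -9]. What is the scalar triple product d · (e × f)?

e × f:
i: (-3)·(-9) - (-5)·(-8) = 27 - 40 = -13
j: (-5)·(-15) - 12·(-9) = 75 - (-108) = 183
k: 12·(-8) - (-3)·(-15) = -96 - 45 = -141
e × f = (-13, 183, -141)
d · (e × f) = (-2)·(-13) + 9·183 + 8·(-141) = 26 + 1647 - 1128 = 545

545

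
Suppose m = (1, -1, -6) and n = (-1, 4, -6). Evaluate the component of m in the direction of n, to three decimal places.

m · n = 1·(-1) + (-1)·4 + (-6)·(-6) = -1 - 4 + 36 = 31
|n| = √(1 + 16 + 36) = √53 ≈ 7.2801
comp_n m = 31 / √53 ≈ 4.258

4.258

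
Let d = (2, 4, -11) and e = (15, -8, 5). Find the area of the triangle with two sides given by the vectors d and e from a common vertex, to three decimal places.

i: 4·5 - (-11)·(-8) = 20 - 88 = -68
j: (-11)·15 - 2·5 = -165 - 10 = -175
k: 2·(-8) - 4·15 = -16 - 60 = -76
d × e = (-68, -175, -76)
|d × e| = √((-68)² + (-175)² + (-76)²) = √41025 ≈ 202.5463
area = ½ · 202.5463 ≈ 101.273

101.273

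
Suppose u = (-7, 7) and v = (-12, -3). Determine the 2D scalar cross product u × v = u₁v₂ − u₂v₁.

(-7)·(-3) - 7·(-12) = 21 - (-84) = 105

105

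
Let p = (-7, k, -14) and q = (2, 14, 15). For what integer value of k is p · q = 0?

16

p · q = (-7)·2 + k·14 + (-14)·15 = -224 + 14k
Set equal to 0: 14k = 224, so k = 16.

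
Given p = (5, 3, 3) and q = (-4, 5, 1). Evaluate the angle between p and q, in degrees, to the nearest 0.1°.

p · q = 5·(-4) + 3·5 + 3·1 = -20 + 15 + 3 = -2
|p|² = 25 + 9 + 9 = 43,  |p| = √43 ≈ 6.557439
|q|² = 16 + 25 + 1 = 42,  |q| = √42 ≈ 6.480741
cos θ = -2 / (6.557439 · 6.480741) ≈ -0.04706
θ = arccos(-0.04706) ≈ 92.7°

92.7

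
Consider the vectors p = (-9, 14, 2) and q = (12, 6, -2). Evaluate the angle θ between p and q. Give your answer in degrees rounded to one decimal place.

p · q = (-9)·12 + 14·6 + 2·(-2) = -108 + 84 - 4 = -28
|p|² = 81 + 196 + 4 = 281,  |p| = √281 ≈ 16.763055
|q|² = 144 + 36 + 4 = 184,  |q| = √184 ≈ 13.564660
cos θ = -28 / (16.763055 · 13.564660) ≈ -0.12314
θ = arccos(-0.12314) ≈ 97.1°

97.1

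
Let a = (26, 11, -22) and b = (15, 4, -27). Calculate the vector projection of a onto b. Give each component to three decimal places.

(15.897, 4.239, -28.614)

a · b = 26·15 + 11·4 + (-22)·(-27) = 390 + 44 + 594 = 1028
|b|² = 225 + 16 + 729 = 970
proj_b a = (1028/970) · (15, 4, -27) ≈ (15.897, 4.239, -28.614)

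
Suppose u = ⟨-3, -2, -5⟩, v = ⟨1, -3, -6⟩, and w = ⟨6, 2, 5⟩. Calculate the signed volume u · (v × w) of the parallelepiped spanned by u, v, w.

v × w:
i: (-3)·5 - (-6)·2 = -15 - (-12) = -3
j: (-6)·6 - 1·5 = -36 - 5 = -41
k: 1·2 - (-3)·6 = 2 - (-18) = 20
v × w = (-3, -41, 20)
u · (v × w) = (-3)·(-3) + (-2)·(-41) + (-5)·20 = 9 + 82 - 100 = -9

-9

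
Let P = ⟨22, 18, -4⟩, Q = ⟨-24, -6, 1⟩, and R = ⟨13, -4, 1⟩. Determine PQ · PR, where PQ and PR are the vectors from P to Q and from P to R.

967

PQ = Q − P = (-46, -24, 5)
PR = R − P = (-9, -22, 5)
PQ · PR = (-46)·(-9) + (-24)·(-22) + 5·5 = 414 + 528 + 25 = 967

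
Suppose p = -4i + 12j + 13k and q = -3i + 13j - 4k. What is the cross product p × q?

(-217, -55, -16)

i: 12·(-4) - 13·13 = -48 - 169 = -217
j: 13·(-3) - (-4)·(-4) = -39 - 16 = -55
k: (-4)·13 - 12·(-3) = -52 - (-36) = -16
p × q = (-217, -55, -16)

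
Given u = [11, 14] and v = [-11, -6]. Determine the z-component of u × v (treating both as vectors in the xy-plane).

88

11·(-6) - 14·(-11) = -66 - (-154) = 88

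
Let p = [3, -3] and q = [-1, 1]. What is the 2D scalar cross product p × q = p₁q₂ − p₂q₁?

0

3·1 - (-3)·(-1) = 3 - 3 = 0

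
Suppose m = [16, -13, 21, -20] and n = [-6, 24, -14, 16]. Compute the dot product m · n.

m · n = 16·(-6) + (-13)·24 + 21·(-14) + (-20)·16 = -96 - 312 - 294 - 320 = -1022

-1022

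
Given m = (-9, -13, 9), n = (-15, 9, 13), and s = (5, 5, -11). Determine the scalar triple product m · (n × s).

n × s:
i: 9·(-11) - 13·5 = -99 - 65 = -164
j: 13·5 - (-15)·(-11) = 65 - 165 = -100
k: (-15)·5 - 9·5 = -75 - 45 = -120
n × s = (-164, -100, -120)
m · (n × s) = (-9)·(-164) + (-13)·(-100) + 9·(-120) = 1476 + 1300 - 1080 = 1696

1696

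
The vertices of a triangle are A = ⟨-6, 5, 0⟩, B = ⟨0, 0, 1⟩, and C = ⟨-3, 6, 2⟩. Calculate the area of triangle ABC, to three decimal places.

AB = (6, -5, 1),  AC = (3, 1, 2)
i: (-5)·2 - 1·1 = -10 - 1 = -11
j: 1·3 - 6·2 = 3 - 12 = -9
k: 6·1 - (-5)·3 = 6 - (-15) = 21
AB × AC = (-11, -9, 21)
|AB × AC| = √643 ≈ 25.3574
area = ½ · 25.3574 ≈ 12.679

12.679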